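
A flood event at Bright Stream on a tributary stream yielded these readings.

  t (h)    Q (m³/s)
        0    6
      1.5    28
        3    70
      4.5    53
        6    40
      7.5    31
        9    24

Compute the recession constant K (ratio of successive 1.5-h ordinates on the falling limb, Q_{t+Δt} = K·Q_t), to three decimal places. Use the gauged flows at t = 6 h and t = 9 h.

K ≈ 0.775

Using the recession-limb readings at t = 6 h and t = 9 h: Q falls from 40 to 24 m³/s over 2 intervals.
K = (Q₂/Q₁)^(1/2) = (24/40)^(1/2) = 0.775.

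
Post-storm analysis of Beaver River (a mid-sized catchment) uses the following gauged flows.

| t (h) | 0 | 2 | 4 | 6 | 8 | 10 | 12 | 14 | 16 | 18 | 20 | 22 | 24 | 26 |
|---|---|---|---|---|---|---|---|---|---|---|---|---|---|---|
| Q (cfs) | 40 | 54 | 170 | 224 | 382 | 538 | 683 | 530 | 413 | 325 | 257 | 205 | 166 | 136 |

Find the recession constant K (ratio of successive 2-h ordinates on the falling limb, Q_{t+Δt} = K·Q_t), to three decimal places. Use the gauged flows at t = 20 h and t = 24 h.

K ≈ 0.804

Using the recession-limb readings at t = 20 h and t = 24 h: Q falls from 257 to 166 cfs over 2 intervals.
K = (Q₂/Q₁)^(1/2) = (166/257)^(1/2) = 0.804.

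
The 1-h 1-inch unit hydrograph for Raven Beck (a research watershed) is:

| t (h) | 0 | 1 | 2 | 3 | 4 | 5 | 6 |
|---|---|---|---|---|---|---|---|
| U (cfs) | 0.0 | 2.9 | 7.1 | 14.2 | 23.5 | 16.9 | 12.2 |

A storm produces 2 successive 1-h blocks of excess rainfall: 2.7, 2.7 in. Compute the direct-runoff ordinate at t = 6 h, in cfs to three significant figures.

Q ≈ 78.6 cfs

By discrete convolution, Q_j = Σ (P_i / 1 in) · U_{j−i}.
At t = 6 h (j=6): Q = (2.7/1)·12.2 + (2.7/1)·16.9 = 78.6 cfs.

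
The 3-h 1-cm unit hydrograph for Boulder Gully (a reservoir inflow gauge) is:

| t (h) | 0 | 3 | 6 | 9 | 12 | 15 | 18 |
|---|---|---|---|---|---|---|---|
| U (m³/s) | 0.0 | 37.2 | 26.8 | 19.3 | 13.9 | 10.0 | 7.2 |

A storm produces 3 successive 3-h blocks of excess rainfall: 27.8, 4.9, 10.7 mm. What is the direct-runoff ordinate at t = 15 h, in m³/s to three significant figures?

Q ≈ 55.3 m³/s

By discrete convolution, Q_j = Σ (P_i / 10 mm) · U_{j−i}.
At t = 15 h (j=5): Q = (27.8/10)·10.0 + (4.9/10)·13.9 + (10.7/10)·19.3 = 55.3 m³/s.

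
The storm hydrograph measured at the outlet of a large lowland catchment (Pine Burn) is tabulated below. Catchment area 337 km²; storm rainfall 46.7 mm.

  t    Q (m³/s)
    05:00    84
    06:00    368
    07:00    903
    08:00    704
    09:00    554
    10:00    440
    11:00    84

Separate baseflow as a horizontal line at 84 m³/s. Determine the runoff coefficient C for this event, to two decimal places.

C ≈ 0.58

ΣQ_DR = 2549 m³/s; V = ΣQ_DR·Δt = 9.176 × 10^6 m³.
Runoff depth d = V / A = 27.23 mm.
C = d / P = 27.23 / 46.7 = 0.58.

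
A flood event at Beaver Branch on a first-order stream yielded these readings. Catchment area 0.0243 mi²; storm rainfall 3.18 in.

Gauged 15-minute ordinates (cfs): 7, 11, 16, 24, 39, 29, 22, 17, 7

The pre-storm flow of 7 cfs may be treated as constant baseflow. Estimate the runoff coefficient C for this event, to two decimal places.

C ≈ 0.55

ΣQ_DR = 109.0 cfs; V = ΣQ_DR·Δt = 98100 ft³.
Runoff depth d = V / A = 1.738 in.
C = d / P = 1.738 / 3.18 = 0.55.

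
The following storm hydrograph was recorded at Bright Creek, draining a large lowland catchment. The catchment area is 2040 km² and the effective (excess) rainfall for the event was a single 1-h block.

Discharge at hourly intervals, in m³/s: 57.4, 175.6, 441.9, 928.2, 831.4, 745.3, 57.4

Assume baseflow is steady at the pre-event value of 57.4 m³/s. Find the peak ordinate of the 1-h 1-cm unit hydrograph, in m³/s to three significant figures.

U_p ≈ 1740 m³/s

Direct runoff: 0.0, 118.2, 384.5, 870.8, 774.0, 687.9, 0.0 m³/s; ΣQ_DR = 2835 m³/s, peak = 870.8 m³/s.
Runoff depth d = ΣQ_DR·Δt / A = 2835 × 3600 / (2040 km²) = 5.004 mm.
The 1-cm UH is the DRH scaled by (10 mm)/d, so U_p = 870.8 × 10/5.004 = 1740 m³/s.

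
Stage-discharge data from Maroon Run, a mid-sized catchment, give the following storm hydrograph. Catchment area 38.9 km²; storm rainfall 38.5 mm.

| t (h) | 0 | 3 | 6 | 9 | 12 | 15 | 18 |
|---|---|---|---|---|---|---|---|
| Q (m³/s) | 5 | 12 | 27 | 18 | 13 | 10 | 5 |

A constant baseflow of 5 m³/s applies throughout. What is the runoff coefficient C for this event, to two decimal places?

ΣQ_DR = 55.00 m³/s; V = ΣQ_DR·Δt = 5.940 × 10^5 m³.
Runoff depth d = V / A = 15.27 mm.
C = d / P = 15.27 / 38.5 = 0.40.

C ≈ 0.40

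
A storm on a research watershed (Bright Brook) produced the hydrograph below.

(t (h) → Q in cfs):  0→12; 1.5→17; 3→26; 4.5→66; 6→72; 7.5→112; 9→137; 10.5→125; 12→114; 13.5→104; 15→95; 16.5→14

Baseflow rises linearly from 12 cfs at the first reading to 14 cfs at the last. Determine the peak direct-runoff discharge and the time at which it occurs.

Q_p = 123.91 cfs at t = 9 h

Subtracting baseflow gives direct-runoff ordinates: 0.00, 4.82, 13.64, 53.45, 59.27, 99.09, 123.91, 111.73, 100.55, 90.36, 81.18, 0.00 cfs.
The maximum is 123.91 cfs, occurring at the reading for t = 9 h.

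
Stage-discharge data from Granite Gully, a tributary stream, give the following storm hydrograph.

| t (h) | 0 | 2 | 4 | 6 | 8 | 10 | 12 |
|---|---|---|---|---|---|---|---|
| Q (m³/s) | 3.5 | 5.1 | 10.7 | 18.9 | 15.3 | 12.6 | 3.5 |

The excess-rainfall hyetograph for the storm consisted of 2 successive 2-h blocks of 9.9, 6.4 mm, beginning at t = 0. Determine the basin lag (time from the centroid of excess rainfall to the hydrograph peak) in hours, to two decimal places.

Centroid of excess rainfall: t_c = Σ P_i·t̄_i / ΣP_i = 1.7853 h (block centres at 1, 3 h).
Hydrograph peak occurs at t = 6 h, so basin lag t_L = 6 − 1.7853 = 4.21 h.

t_L ≈ 4.21 h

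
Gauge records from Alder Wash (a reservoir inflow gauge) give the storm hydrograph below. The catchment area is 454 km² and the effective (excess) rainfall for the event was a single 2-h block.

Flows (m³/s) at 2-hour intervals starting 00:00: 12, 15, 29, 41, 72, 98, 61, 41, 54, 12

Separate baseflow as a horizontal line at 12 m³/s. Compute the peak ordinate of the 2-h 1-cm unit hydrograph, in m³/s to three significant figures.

Direct runoff: 0.0, 3.0, 17.0, 29.0, 60.0, 86.0, 49.0, 29.0, 42.0, 0.0 m³/s; ΣQ_DR = 315.0 m³/s, peak = 86.0 m³/s.
Runoff depth d = ΣQ_DR·Δt / A = 315.0 × 7200 / (454 km²) = 4.996 mm.
The 1-cm UH is the DRH scaled by (10 mm)/d, so U_p = 86.0 × 10/4.996 = 172 m³/s.

U_p ≈ 172 m³/s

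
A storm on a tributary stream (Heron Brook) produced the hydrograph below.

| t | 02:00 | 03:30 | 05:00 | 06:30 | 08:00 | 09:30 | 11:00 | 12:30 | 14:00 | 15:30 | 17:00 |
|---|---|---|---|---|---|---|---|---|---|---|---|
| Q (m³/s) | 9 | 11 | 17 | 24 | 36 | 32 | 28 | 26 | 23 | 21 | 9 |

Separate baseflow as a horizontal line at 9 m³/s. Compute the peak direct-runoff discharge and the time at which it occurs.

Subtracting baseflow gives direct-runoff ordinates: 0.0, 2.0, 8.0, 15.0, 27.0, 23.0, 19.0, 17.0, 14.0, 12.0, 0.0 m³/s.
The maximum is 27.0 m³/s, occurring at the reading for t = 08:00.

Q_p = 27.0 m³/s at t = 08:00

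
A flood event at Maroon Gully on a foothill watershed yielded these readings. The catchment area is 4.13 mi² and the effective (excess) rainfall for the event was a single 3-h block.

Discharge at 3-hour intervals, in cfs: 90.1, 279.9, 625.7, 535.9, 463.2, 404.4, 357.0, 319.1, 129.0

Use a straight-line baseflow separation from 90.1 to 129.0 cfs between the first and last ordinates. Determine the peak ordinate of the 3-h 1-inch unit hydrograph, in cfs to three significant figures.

Direct runoff: 0.00, 184.94, 525.88, 431.21, 353.65, 289.99, 237.72, 194.96, 0.00 cfs; ΣQ_DR = 2218 cfs, peak = 525.88 cfs.
Runoff depth d = ΣQ_DR·Δt / A = 2218 × 10800 / (4.13 mi²) = 2.497 in.
The 1-inch UH is the DRH scaled by (1 in)/d, so U_p = 525.88 × 1/2.497 = 211 cfs.

U_p ≈ 211 cfs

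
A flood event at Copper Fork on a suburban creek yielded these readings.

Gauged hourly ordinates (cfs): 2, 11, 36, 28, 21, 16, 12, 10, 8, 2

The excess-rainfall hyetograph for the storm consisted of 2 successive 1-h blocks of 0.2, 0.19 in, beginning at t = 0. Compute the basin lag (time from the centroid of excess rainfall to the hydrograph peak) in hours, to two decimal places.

Centroid of excess rainfall: t_c = Σ P_i·t̄_i / ΣP_i = 0.9872 h (block centres at 0.5, 1.5 h).
Hydrograph peak occurs at t = 2 h, so basin lag t_L = 2 − 0.9872 = 1.01 h.

t_L ≈ 1.01 h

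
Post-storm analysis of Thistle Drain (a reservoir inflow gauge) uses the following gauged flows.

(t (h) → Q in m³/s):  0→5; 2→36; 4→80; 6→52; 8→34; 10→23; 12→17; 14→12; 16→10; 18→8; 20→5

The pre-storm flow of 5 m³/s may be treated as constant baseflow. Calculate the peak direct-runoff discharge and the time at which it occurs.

Q_p = 75.0 m³/s at t = 4 h

Subtracting baseflow gives direct-runoff ordinates: 0.0, 31.0, 75.0, 47.0, 29.0, 18.0, 12.0, 7.0, 5.0, 3.0, 0.0 m³/s.
The maximum is 75.0 m³/s, occurring at the reading for t = 4 h.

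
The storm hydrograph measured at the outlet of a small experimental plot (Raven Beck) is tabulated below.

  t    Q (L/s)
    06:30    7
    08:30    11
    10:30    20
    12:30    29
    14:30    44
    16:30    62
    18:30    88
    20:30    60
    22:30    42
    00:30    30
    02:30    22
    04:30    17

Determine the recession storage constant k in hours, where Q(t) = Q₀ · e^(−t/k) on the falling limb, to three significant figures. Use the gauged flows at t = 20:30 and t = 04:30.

k ≈ 6.34 h

On the falling limb, Q drops from 60 to 17 L/s between t = 20:30 and t = 04:30 (Δt = 8 h).
k = −Δt / ln(Q₂/Q₁) = −8 / ln(17/60) = 6.34 h.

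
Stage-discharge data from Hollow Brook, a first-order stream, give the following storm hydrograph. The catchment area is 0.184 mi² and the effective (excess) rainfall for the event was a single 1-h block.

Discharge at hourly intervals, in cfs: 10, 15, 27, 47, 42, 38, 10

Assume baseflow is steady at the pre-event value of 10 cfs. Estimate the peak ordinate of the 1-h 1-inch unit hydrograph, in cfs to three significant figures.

U_p ≈ 36.9 cfs

Direct runoff: 0.0, 5.0, 17.0, 37.0, 32.0, 28.0, 0.0 cfs; ΣQ_DR = 119.0 cfs, peak = 37.0 cfs.
Runoff depth d = ΣQ_DR·Δt / A = 119.0 × 3600 / (0.184 mi²) = 1.002 in.
The 1-inch UH is the DRH scaled by (1 in)/d, so U_p = 37.0 × 1/1.002 = 36.9 cfs.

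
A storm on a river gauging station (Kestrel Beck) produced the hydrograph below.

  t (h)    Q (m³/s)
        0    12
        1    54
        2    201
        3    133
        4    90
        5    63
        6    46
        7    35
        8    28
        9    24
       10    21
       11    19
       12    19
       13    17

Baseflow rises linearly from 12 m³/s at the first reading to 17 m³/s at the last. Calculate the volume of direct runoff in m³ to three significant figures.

Direct-runoff ordinates (Q − Q_b): 0.00, 41.62, 188.23, 119.85, 76.46, 49.08, 31.69, 20.31, 12.92, 8.54, 5.15, 2.77, 2.38, 0.00 m³/s.
ΣQ_DR = 559.0 m³/s.
With Δt = 1 h = 3600 s, V = ΣQ_DR · Δt = 559.0 × 3600 = 2.01 × 10^6 m³.

V ≈ 2.01 × 10^6 m³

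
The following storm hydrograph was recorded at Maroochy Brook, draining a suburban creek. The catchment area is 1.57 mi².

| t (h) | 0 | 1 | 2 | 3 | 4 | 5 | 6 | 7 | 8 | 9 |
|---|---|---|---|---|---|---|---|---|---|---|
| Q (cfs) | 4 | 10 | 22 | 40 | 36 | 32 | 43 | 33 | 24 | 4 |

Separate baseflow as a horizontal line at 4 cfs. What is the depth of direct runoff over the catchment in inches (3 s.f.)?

d ≈ 0.205 in

Direct runoff: 0.0, 6.0, 18.0, 36.0, 32.0, 28.0, 39.0, 29.0, 20.0, 0.0 cfs; ΣQ_DR = 208.0 cfs.
V = ΣQ_DR · Δt = 208.0 × 3600 s = 7.488 × 10^5 ft³.
Over A = 1.57 mi², depth = V / A = 0.205 in.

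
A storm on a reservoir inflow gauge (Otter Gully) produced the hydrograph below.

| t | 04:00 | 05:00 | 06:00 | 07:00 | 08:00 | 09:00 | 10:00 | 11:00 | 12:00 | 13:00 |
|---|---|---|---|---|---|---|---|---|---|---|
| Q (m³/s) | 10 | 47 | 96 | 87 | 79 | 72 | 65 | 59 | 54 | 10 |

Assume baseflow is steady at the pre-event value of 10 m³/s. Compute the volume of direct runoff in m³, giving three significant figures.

V ≈ 1.72 × 10^6 m³

Direct-runoff ordinates (Q − Q_b): 0.0, 37.0, 86.0, 77.0, 69.0, 62.0, 55.0, 49.0, 44.0, 0.0 m³/s.
ΣQ_DR = 479.0 m³/s.
With Δt = 1 h = 3600 s, V = ΣQ_DR · Δt = 479.0 × 3600 = 1.72 × 10^6 m³.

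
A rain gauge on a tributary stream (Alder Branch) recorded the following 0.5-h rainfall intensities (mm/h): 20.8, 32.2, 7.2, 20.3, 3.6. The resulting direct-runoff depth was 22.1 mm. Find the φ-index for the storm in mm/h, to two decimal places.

φ ≈ 9.70 mm/h

Only the 3 blocks with intensity above φ contribute runoff: 20.8, 32.2, 20.3 mm/h.
Σ(I−φ)·Δt = d  ⇒  (20.8+32.2+20.3 − 3φ)·0.5 = 22.1
φ = (73.30 − 22.1/0.5) / 3 = 9.70 mm/h.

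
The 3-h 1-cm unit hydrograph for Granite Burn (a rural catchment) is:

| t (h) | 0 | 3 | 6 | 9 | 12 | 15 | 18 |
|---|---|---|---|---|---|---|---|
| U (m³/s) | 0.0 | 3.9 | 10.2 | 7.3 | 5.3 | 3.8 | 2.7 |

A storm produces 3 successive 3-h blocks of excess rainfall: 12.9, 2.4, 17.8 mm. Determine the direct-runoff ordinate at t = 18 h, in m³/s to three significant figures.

Q ≈ 13.8 m³/s

By discrete convolution, Q_j = Σ (P_i / 10 mm) · U_{j−i}.
At t = 18 h (j=6): Q = (12.9/10)·2.7 + (2.4/10)·3.8 + (17.8/10)·5.3 = 13.8 m³/s.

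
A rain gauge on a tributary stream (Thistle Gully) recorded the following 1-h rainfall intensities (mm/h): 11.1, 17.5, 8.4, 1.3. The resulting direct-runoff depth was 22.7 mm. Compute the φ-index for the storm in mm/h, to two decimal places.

Only the 3 blocks with intensity above φ contribute runoff: 11.1, 17.5, 8.4 mm/h.
Σ(I−φ)·Δt = d  ⇒  (11.1+17.5+8.4 − 3φ)·1 = 22.7
φ = (37.00 − 22.7/1) / 3 = 4.77 mm/h.

φ ≈ 4.77 mm/h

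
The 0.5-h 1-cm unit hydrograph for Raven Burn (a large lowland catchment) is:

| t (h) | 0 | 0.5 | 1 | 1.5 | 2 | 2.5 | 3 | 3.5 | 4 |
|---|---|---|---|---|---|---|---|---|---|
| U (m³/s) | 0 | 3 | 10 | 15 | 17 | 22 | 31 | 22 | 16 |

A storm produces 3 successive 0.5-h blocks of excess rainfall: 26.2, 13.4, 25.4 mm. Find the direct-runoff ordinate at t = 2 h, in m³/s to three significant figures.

Q ≈ 90.0 m³/s

By discrete convolution, Q_j = Σ (P_i / 10 mm) · U_{j−i}.
At t = 2 h (j=4): Q = (26.2/10)·17 + (13.4/10)·15 + (25.4/10)·10 = 90.0 m³/s.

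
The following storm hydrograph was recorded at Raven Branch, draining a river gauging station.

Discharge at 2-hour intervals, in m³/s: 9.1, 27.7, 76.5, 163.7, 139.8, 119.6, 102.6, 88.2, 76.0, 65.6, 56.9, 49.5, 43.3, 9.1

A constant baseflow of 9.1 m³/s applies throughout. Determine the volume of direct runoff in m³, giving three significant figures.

Direct-runoff ordinates (Q − Q_b): 0.0, 18.6, 67.4, 154.6, 130.7, 110.5, 93.5, 79.1, 66.9, 56.5, 47.8, 40.4, 34.2, 0.0 m³/s.
ΣQ_DR = 900.2 m³/s.
With Δt = 2 h = 7200 s, V = ΣQ_DR · Δt = 900.2 × 7200 = 6.48 × 10^6 m³.

V ≈ 6.48 × 10^6 m³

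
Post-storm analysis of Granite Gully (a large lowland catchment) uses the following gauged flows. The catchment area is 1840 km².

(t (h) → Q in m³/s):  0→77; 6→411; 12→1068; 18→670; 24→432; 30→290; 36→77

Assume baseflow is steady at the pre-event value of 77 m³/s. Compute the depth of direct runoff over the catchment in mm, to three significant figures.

Direct runoff: 0.0, 334.0, 991.0, 593.0, 355.0, 213.0, 0.0 m³/s; ΣQ_DR = 2486 m³/s.
V = ΣQ_DR · Δt = 2486 × 21600 s = 5.370 × 10^7 m³.
Over A = 1840 km², depth = V / A = 29.2 mm.

d ≈ 29.2 mm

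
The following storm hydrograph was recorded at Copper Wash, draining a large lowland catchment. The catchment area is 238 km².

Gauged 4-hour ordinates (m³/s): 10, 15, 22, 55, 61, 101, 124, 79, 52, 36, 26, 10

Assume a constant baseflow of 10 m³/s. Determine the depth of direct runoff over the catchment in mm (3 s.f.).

d ≈ 28.5 mm

Direct runoff: 0.0, 5.0, 12.0, 45.0, 51.0, 91.0, 114.0, 69.0, 42.0, 26.0, 16.0, 0.0 m³/s; ΣQ_DR = 471.0 m³/s.
V = ΣQ_DR · Δt = 471.0 × 14400 s = 6.782 × 10^6 m³.
Over A = 238 km², depth = V / A = 28.5 mm.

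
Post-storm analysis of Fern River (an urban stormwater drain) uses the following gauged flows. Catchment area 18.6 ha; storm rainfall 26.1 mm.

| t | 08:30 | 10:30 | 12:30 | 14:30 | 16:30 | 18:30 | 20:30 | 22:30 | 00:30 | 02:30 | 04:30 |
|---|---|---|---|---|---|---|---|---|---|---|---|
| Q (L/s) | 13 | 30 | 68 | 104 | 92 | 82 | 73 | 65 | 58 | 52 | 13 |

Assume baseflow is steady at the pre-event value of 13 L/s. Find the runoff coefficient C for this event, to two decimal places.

ΣQ_DR = 507.0 L/s; V = ΣQ_DR·Δt = 3.650 × 10^6 L.
Runoff depth d = V / A = 19.63 mm.
C = d / P = 19.63 / 26.1 = 0.75.

C ≈ 0.75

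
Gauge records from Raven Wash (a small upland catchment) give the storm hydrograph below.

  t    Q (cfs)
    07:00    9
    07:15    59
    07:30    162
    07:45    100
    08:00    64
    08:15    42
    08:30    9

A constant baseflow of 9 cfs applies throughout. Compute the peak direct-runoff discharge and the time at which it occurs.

Q_p = 153.0 cfs at t = 07:30

Subtracting baseflow gives direct-runoff ordinates: 0.0, 50.0, 153.0, 91.0, 55.0, 33.0, 0.0 cfs.
The maximum is 153.0 cfs, occurring at the reading for t = 07:30.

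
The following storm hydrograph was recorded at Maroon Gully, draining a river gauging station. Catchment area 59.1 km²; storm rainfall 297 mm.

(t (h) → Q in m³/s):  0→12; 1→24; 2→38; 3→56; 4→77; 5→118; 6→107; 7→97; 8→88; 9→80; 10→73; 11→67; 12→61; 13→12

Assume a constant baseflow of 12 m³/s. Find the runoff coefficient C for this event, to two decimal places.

C ≈ 0.15

ΣQ_DR = 742.0 m³/s; V = ΣQ_DR·Δt = 2.671 × 10^6 m³.
Runoff depth d = V / A = 45.20 mm.
C = d / P = 45.20 / 297 = 0.15.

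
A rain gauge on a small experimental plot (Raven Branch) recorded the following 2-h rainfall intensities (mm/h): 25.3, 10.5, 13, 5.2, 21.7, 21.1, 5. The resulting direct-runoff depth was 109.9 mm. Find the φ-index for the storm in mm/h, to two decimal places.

φ ≈ 7.33 mm/h

Only the 5 blocks with intensity above φ contribute runoff: 25.3, 10.5, 13, 21.7, 21.1 mm/h.
Σ(I−φ)·Δt = d  ⇒  (25.3+10.5+13+21.7+21.1 − 5φ)·2 = 109.9
φ = (91.60 − 109.9/2) / 5 = 7.33 mm/h.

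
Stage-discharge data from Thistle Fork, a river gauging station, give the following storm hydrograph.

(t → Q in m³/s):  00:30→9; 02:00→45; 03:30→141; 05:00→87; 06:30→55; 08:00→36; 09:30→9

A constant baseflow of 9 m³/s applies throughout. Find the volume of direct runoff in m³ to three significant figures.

V ≈ 1.72 × 10^6 m³

Direct-runoff ordinates (Q − Q_b): 0.0, 36.0, 132.0, 78.0, 46.0, 27.0, 0.0 m³/s.
ΣQ_DR = 319.0 m³/s.
With Δt = 1.5 h = 5400 s, V = ΣQ_DR · Δt = 319.0 × 5400 = 1.72 × 10^6 m³.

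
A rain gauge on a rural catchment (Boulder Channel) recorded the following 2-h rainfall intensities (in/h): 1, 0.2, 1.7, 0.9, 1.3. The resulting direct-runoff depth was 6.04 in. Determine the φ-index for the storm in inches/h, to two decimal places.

φ ≈ 0.47 in/h

Only the 4 blocks with intensity above φ contribute runoff: 1, 1.7, 0.9, 1.3 in/h.
Σ(I−φ)·Δt = d  ⇒  (1+1.7+0.9+1.3 − 4φ)·2 = 6.04
φ = (4.900 − 6.04/2) / 4 = 0.47 in/h.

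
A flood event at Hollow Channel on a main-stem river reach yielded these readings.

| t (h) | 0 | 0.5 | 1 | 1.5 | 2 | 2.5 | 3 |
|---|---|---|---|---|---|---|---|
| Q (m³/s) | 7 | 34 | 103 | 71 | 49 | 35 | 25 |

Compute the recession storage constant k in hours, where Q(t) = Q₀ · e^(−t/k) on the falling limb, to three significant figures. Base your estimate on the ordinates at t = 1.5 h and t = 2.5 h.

On the falling limb, Q drops from 71 to 35 m³/s between t = 1.5 h and t = 2.5 h (Δt = 1 h).
k = −Δt / ln(Q₂/Q₁) = −1 / ln(35/71) = 1.41 h.

k ≈ 1.41 h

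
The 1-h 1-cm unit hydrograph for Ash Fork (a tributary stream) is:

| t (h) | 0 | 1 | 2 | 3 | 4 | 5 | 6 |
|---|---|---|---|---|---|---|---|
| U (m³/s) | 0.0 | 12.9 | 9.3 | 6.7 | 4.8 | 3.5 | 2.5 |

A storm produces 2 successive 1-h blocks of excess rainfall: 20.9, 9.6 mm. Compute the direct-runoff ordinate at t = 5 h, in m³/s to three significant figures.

Q ≈ 11.9 m³/s

By discrete convolution, Q_j = Σ (P_i / 10 mm) · U_{j−i}.
At t = 5 h (j=5): Q = (20.9/10)·3.5 + (9.6/10)·4.8 = 11.9 m³/s.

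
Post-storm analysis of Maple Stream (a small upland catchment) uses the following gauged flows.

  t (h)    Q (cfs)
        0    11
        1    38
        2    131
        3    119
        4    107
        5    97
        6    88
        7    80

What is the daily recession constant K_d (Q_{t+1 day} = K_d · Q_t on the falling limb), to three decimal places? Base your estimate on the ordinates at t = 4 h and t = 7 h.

Between t = 4 h and t = 7 h the flow falls from 107 to 80 cfs over 3×1 h = 3 h.
Per-interval ratio K = (80/107)^(1/3) = 0.9076; K_d = K^(24/1) = 0.098.

K_d ≈ 0.098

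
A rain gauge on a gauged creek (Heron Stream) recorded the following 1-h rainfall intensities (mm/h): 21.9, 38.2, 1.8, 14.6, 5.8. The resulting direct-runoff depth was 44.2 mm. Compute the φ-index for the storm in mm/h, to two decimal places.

Only the 3 blocks with intensity above φ contribute runoff: 21.9, 38.2, 14.6 mm/h.
Σ(I−φ)·Δt = d  ⇒  (21.9+38.2+14.6 − 3φ)·1 = 44.2
φ = (74.70 − 44.2/1) / 3 = 10.17 mm/h.

φ ≈ 10.17 mm/h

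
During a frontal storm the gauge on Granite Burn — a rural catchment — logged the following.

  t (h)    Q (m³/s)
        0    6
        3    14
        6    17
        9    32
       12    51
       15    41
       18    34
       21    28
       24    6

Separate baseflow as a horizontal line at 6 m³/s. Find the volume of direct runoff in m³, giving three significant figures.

Direct-runoff ordinates (Q − Q_b): 0.0, 8.0, 11.0, 26.0, 45.0, 35.0, 28.0, 22.0, 0.0 m³/s.
ΣQ_DR = 175.0 m³/s.
With Δt = 3 h = 10800 s, V = ΣQ_DR · Δt = 175.0 × 10800 = 1.89 × 10^6 m³.

V ≈ 1.89 × 10^6 m³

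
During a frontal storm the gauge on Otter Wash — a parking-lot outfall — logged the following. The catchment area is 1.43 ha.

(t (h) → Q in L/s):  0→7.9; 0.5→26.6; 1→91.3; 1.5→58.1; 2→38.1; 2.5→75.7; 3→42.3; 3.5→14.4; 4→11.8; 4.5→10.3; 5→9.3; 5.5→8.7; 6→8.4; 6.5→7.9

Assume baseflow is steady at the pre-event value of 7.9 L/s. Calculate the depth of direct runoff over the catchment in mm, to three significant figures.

Direct runoff: 0.0, 18.7, 83.4, 50.2, 30.2, 67.8, 34.4, 6.5, 3.9, 2.4, 1.4, 0.8, 0.5, 0.0 L/s; ΣQ_DR = 300.2 L/s.
V = ΣQ_DR · Δt = 300.2 × 1800 s = 5.404 × 10^5 L.
Over A = 1.43 ha, depth = V / A = 37.8 mm.

d ≈ 37.8 mm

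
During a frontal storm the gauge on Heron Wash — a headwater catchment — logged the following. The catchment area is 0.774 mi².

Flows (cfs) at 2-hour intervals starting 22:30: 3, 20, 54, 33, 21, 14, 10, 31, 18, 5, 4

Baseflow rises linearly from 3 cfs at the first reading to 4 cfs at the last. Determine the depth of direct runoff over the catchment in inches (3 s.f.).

d ≈ 0.699 in

Direct runoff: 0.00, 16.90, 50.80, 29.70, 17.60, 10.50, 6.40, 27.30, 14.20, 1.10, 0.00 cfs; ΣQ_DR = 174.5 cfs.
V = ΣQ_DR · Δt = 174.5 × 7200 s = 1.256 × 10^6 ft³.
Over A = 0.774 mi², depth = V / A = 0.699 in.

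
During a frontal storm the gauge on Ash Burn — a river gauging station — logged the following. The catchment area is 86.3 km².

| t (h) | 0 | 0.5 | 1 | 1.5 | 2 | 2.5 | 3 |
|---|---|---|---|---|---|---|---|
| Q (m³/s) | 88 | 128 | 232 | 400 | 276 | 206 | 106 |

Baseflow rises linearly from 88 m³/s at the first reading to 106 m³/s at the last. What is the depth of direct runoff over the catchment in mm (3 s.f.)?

d ≈ 15.8 mm

Direct runoff: 0.00, 37.00, 138.00, 303.00, 176.00, 103.00, 0.00 m³/s; ΣQ_DR = 757.0 m³/s.
V = ΣQ_DR · Δt = 757.0 × 1800 s = 1.363 × 10^6 m³.
Over A = 86.3 km², depth = V / A = 15.8 mm.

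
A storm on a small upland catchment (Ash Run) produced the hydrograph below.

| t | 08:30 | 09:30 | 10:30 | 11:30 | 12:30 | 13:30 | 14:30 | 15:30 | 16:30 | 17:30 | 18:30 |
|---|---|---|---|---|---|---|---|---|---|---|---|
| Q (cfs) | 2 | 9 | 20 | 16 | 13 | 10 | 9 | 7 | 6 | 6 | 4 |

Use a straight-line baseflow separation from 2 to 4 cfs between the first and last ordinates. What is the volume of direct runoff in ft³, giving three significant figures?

Direct-runoff ordinates (Q − Q_b): 0.00, 6.80, 17.60, 13.40, 10.20, 7.00, 5.80, 3.60, 2.40, 2.20, 0.00 cfs.
ΣQ_DR = 69.00 cfs.
With Δt = 1 h = 3600 s, V = ΣQ_DR · Δt = 69.00 × 3600 = 2.48 × 10^5 ft³.

V ≈ 2.48 × 10^5 ft³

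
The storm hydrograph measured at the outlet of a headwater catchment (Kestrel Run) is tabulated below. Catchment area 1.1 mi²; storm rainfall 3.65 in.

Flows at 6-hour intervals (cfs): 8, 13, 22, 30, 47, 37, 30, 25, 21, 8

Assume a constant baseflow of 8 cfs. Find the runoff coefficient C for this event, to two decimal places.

C ≈ 0.37

ΣQ_DR = 161.0 cfs; V = ΣQ_DR·Δt = 3.478 × 10^6 ft³.
Runoff depth d = V / A = 1.361 in.
C = d / P = 1.361 / 3.65 = 0.37.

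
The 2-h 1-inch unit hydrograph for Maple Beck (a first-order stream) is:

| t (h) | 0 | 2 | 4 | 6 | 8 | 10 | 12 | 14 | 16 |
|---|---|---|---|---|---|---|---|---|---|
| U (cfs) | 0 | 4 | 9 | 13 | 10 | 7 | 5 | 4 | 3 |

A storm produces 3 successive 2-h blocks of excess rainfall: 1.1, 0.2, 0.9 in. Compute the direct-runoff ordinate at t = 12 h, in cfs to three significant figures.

By discrete convolution, Q_j = Σ (P_i / 1 in) · U_{j−i}.
At t = 12 h (j=6): Q = (1.1/1)·5 + (0.2/1)·7 + (0.9/1)·10 = 15.9 cfs.

Q ≈ 15.9 cfs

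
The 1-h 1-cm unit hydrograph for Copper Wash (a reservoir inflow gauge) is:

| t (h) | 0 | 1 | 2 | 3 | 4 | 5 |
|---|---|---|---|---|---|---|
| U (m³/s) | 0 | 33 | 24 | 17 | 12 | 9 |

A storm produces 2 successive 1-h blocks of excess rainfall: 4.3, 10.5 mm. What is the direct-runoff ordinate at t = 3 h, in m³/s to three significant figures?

By discrete convolution, Q_j = Σ (P_i / 10 mm) · U_{j−i}.
At t = 3 h (j=3): Q = (4.3/10)·17 + (10.5/10)·24 = 32.5 m³/s.

Q ≈ 32.5 m³/s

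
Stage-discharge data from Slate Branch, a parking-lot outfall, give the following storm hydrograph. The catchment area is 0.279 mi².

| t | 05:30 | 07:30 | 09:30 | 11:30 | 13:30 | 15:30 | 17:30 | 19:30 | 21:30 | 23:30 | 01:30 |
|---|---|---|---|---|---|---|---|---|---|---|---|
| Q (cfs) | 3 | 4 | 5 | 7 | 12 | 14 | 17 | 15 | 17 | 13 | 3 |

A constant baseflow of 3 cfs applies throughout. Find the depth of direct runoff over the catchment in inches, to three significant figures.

Direct runoff: 0.0, 1.0, 2.0, 4.0, 9.0, 11.0, 14.0, 12.0, 14.0, 10.0, 0.0 cfs; ΣQ_DR = 77.00 cfs.
V = ΣQ_DR · Δt = 77.00 × 7200 s = 5.544 × 10^5 ft³.
Over A = 0.279 mi², depth = V / A = 0.855 in.

d ≈ 0.855 in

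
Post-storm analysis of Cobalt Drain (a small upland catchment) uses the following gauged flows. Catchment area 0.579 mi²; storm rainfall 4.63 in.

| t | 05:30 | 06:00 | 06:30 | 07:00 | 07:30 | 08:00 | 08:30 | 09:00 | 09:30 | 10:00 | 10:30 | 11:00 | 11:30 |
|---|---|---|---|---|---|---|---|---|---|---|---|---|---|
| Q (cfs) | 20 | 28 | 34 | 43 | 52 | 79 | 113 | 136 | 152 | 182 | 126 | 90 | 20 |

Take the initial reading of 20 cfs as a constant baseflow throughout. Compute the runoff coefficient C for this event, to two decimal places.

C ≈ 0.24

ΣQ_DR = 815.0 cfs; V = ΣQ_DR·Δt = 1.467 × 10^6 ft³.
Runoff depth d = V / A = 1.091 in.
C = d / P = 1.091 / 4.63 = 0.24.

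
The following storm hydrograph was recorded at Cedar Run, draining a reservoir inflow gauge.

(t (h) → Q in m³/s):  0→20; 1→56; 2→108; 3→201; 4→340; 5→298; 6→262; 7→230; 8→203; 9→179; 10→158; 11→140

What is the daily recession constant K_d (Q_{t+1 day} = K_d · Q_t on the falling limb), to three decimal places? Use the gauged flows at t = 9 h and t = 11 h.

K_d ≈ 0.052

Between t = 9 h and t = 11 h the flow falls from 179 to 140 m³/s over 2×1 h = 2 h.
Per-interval ratio K = (140/179)^(1/2) = 0.8844; K_d = K^(24/1) = 0.052.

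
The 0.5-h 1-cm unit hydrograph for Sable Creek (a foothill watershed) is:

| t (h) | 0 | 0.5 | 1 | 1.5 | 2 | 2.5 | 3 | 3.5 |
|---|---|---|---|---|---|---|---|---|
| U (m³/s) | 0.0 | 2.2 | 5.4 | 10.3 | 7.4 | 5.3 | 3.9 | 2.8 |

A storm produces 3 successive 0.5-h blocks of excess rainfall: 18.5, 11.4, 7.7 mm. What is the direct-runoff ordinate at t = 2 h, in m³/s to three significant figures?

Q ≈ 29.6 m³/s

By discrete convolution, Q_j = Σ (P_i / 10 mm) · U_{j−i}.
At t = 2 h (j=4): Q = (18.5/10)·7.4 + (11.4/10)·10.3 + (7.7/10)·5.4 = 29.6 m³/s.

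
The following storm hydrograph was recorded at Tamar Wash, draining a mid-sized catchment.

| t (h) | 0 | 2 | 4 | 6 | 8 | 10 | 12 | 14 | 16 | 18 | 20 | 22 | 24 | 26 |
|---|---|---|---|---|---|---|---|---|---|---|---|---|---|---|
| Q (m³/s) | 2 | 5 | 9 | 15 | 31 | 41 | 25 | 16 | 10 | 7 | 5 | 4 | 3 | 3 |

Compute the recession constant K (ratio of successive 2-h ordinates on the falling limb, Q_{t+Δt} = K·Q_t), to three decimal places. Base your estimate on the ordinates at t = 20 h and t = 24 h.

Using the recession-limb readings at t = 20 h and t = 24 h: Q falls from 5 to 3 m³/s over 2 intervals.
K = (Q₂/Q₁)^(1/2) = (3/5)^(1/2) = 0.775.

K ≈ 0.775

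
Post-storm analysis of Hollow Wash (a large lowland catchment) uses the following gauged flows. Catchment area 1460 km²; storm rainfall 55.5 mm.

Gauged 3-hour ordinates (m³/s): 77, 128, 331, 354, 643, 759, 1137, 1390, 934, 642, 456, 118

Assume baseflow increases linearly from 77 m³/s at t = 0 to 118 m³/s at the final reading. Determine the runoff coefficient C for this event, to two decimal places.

ΣQ_DR = 5799 m³/s; V = ΣQ_DR·Δt = 6.263 × 10^7 m³.
Runoff depth d = V / A = 42.90 mm.
C = d / P = 42.90 / 55.5 = 0.77.

C ≈ 0.77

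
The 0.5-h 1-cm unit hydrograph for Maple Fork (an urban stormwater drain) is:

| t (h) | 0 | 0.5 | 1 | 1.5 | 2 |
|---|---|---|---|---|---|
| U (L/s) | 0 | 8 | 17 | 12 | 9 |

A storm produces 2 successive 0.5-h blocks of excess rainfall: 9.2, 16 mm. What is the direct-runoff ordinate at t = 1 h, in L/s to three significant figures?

Q ≈ 28.4 L/s

By discrete convolution, Q_j = Σ (P_i / 10 mm) · U_{j−i}.
At t = 1 h (j=2): Q = (9.2/10)·17 + (16/10)·8 = 28.4 L/s.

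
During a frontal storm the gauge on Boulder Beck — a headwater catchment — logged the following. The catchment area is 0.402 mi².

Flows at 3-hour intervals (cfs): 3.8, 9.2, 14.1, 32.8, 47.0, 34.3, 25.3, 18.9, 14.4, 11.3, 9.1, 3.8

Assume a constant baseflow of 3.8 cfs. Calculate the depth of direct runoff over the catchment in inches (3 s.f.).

d ≈ 2.06 in

Direct runoff: 0.0, 5.4, 10.3, 29.0, 43.2, 30.5, 21.5, 15.1, 10.6, 7.5, 5.3, 0.0 cfs; ΣQ_DR = 178.4 cfs.
V = ΣQ_DR · Δt = 178.4 × 10800 s = 1.927 × 10^6 ft³.
Over A = 0.402 mi², depth = V / A = 2.06 in.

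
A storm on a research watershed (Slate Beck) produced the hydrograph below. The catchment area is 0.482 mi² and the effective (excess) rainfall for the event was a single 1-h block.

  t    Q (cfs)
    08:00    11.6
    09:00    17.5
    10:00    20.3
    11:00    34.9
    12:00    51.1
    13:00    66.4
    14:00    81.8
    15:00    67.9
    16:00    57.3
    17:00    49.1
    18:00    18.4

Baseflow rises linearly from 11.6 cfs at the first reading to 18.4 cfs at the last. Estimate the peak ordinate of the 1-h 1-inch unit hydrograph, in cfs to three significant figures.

Direct runoff: 0.00, 5.22, 7.34, 21.26, 36.78, 51.40, 66.12, 51.54, 40.26, 31.38, 0.00 cfs; ΣQ_DR = 311.3 cfs, peak = 66.12 cfs.
Runoff depth d = ΣQ_DR·Δt / A = 311.3 × 3600 / (0.482 mi²) = 1.001 in.
The 1-inch UH is the DRH scaled by (1 in)/d, so U_p = 66.12 × 1/1.001 = 66.1 cfs.

U_p ≈ 66.1 cfs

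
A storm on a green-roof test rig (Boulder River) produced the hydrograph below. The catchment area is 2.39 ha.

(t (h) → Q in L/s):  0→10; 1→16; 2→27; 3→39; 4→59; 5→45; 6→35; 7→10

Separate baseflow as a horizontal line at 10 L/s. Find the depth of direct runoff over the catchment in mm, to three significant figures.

Direct runoff: 0.0, 6.0, 17.0, 29.0, 49.0, 35.0, 25.0, 0.0 L/s; ΣQ_DR = 161.0 L/s.
V = ΣQ_DR · Δt = 161.0 × 3600 s = 5.796 × 10^5 L.
Over A = 2.39 ha, depth = V / A = 24.3 mm.

d ≈ 24.3 mm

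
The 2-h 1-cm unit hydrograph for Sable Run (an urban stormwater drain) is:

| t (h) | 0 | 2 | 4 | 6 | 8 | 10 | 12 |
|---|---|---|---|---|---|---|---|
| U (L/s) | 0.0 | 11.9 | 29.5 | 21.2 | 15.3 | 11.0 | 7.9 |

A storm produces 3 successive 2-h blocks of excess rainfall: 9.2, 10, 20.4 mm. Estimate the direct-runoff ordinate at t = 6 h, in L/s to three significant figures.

By discrete convolution, Q_j = Σ (P_i / 10 mm) · U_{j−i}.
At t = 6 h (j=3): Q = (9.2/10)·21.2 + (10/10)·29.5 + (20.4/10)·11.9 = 73.3 L/s.

Q ≈ 73.3 L/s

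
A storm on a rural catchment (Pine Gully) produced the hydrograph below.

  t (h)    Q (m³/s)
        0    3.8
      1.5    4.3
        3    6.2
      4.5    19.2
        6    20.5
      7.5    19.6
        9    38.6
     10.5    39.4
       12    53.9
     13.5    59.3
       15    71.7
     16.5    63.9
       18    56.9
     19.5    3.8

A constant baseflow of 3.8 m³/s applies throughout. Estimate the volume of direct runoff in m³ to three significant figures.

V ≈ 2.20 × 10^6 m³

Direct-runoff ordinates (Q − Q_b): 0.0, 0.5, 2.4, 15.4, 16.7, 15.8, 34.8, 35.6, 50.1, 55.5, 67.9, 60.1, 53.1, 0.0 m³/s.
ΣQ_DR = 407.9 m³/s.
With Δt = 1.5 h = 5400 s, V = ΣQ_DR · Δt = 407.9 × 5400 = 2.20 × 10^6 m³.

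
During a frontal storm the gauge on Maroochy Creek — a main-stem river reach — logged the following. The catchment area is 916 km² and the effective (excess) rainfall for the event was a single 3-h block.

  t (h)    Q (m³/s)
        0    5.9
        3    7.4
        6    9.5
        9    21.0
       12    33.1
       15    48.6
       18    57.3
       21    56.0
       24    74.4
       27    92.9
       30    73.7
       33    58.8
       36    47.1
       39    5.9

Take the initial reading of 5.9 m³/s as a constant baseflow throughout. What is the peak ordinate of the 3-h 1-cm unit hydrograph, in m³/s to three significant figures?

Direct runoff: 0.0, 1.5, 3.6, 15.1, 27.2, 42.7, 51.4, 50.1, 68.5, 87.0, 67.8, 52.9, 41.2, 0.0 m³/s; ΣQ_DR = 509.0 m³/s, peak = 87.0 m³/s.
Runoff depth d = ΣQ_DR·Δt / A = 509.0 × 10800 / (916 km²) = 6.001 mm.
The 1-cm UH is the DRH scaled by (10 mm)/d, so U_p = 87.0 × 10/6.001 = 145 m³/s.

U_p ≈ 145 m³/s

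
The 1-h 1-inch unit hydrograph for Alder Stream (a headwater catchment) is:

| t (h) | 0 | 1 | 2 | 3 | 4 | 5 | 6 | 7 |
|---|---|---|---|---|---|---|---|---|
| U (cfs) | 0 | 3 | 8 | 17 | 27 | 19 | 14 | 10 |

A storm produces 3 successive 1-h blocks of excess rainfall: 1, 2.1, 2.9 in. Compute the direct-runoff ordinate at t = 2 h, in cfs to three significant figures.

By discrete convolution, Q_j = Σ (P_i / 1 in) · U_{j−i}.
At t = 2 h (j=2): Q = (1/1)·8 + (2.1/1)·3 + (2.9/1)·0 = 14.3 cfs.

Q ≈ 14.3 cfs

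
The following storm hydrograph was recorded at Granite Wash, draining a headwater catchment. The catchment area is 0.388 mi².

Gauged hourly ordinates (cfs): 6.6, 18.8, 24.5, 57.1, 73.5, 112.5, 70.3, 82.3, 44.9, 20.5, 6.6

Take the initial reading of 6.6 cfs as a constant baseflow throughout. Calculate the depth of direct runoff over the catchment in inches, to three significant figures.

Direct runoff: 0.0, 12.2, 17.9, 50.5, 66.9, 105.9, 63.7, 75.7, 38.3, 13.9, 0.0 cfs; ΣQ_DR = 445.0 cfs.
V = ΣQ_DR · Δt = 445.0 × 3600 s = 1.602 × 10^6 ft³.
Over A = 0.388 mi², depth = V / A = 1.78 in.

d ≈ 1.78 in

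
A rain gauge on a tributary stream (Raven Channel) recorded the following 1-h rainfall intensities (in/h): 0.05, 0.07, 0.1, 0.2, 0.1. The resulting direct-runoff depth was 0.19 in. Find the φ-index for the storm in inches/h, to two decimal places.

Only the 3 blocks with intensity above φ contribute runoff: 0.1, 0.2, 0.1 in/h.
Σ(I−φ)·Δt = d  ⇒  (0.1+0.2+0.1 − 3φ)·1 = 0.19
φ = (0.4000 − 0.19/1) / 3 = 0.07 in/h.

φ ≈ 0.07 in/h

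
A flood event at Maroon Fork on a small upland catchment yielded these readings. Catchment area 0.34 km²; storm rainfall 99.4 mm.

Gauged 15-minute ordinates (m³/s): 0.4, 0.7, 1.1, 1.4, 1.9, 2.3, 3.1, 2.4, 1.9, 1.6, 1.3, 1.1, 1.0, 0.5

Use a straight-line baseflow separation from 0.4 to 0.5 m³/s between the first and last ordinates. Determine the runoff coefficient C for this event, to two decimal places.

ΣQ_DR = 14.40 m³/s; V = ΣQ_DR·Δt = 12960 m³.
Runoff depth d = V / A = 38.12 mm.
C = d / P = 38.12 / 99.4 = 0.38.

C ≈ 0.38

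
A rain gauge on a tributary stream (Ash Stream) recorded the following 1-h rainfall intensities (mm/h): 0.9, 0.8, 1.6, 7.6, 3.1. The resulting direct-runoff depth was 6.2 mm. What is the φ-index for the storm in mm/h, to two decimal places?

Only the 2 blocks with intensity above φ contribute runoff: 7.6, 3.1 mm/h.
Σ(I−φ)·Δt = d  ⇒  (7.6+3.1 − 2φ)·1 = 6.2
φ = (10.70 − 6.2/1) / 2 = 2.25 mm/h.

φ ≈ 2.25 mm/h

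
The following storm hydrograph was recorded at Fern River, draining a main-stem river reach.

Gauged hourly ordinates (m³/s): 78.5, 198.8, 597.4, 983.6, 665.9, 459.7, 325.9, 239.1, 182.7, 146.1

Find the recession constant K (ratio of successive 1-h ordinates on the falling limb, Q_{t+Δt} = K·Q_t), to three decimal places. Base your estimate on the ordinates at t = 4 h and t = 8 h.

K ≈ 0.724

Using the recession-limb readings at t = 4 h and t = 8 h: Q falls from 665.9 to 182.7 m³/s over 4 intervals.
K = (Q₂/Q₁)^(1/4) = (182.7/665.9)^(1/4) = 0.724.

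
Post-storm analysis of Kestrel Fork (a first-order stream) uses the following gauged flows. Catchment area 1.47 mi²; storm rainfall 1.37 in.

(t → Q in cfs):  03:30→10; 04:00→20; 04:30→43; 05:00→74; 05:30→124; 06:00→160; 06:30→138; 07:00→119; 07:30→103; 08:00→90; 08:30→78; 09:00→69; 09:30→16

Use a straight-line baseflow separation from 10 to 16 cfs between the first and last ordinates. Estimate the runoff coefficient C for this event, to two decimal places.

ΣQ_DR = 875.0 cfs; V = ΣQ_DR·Δt = 1.575 × 10^6 ft³.
Runoff depth d = V / A = 0.4612 in.
C = d / P = 0.4612 / 1.37 = 0.34.

C ≈ 0.34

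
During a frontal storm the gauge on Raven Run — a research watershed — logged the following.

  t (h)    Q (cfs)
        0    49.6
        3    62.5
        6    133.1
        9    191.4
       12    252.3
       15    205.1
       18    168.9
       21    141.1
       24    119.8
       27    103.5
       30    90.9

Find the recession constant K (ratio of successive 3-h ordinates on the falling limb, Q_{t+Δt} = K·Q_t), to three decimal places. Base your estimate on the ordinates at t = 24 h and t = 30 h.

K ≈ 0.871

Using the recession-limb readings at t = 24 h and t = 30 h: Q falls from 119.8 to 90.9 cfs over 2 intervals.
K = (Q₂/Q₁)^(1/2) = (90.9/119.8)^(1/2) = 0.871.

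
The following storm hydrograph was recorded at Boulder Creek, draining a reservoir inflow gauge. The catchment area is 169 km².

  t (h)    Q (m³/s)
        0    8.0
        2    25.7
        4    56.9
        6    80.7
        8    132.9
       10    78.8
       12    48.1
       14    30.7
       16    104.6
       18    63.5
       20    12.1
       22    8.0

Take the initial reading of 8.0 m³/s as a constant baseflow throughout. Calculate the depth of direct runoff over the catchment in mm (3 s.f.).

Direct runoff: 0.0, 17.7, 48.9, 72.7, 124.9, 70.8, 40.1, 22.7, 96.6, 55.5, 4.1, 0.0 m³/s; ΣQ_DR = 554.0 m³/s.
V = ΣQ_DR · Δt = 554.0 × 7200 s = 3.989 × 10^6 m³.
Over A = 169 km², depth = V / A = 23.6 mm.

d ≈ 23.6 mm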